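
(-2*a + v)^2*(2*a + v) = 8*a^3 - 4*a^2*v - 2*a*v^2 + v^3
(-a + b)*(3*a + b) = -3*a^2 + 2*a*b + b^2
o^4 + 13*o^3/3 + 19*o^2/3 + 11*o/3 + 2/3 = (o + 1/3)*(o + 1)^2*(o + 2)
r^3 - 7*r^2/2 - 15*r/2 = r*(r - 5)*(r + 3/2)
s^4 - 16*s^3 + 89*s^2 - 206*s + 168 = (s - 7)*(s - 4)*(s - 3)*(s - 2)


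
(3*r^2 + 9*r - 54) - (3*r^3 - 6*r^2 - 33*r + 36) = -3*r^3 + 9*r^2 + 42*r - 90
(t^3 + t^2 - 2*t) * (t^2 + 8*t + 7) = t^5 + 9*t^4 + 13*t^3 - 9*t^2 - 14*t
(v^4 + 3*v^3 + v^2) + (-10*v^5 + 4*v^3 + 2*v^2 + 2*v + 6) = -10*v^5 + v^4 + 7*v^3 + 3*v^2 + 2*v + 6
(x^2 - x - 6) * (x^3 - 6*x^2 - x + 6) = x^5 - 7*x^4 - x^3 + 43*x^2 - 36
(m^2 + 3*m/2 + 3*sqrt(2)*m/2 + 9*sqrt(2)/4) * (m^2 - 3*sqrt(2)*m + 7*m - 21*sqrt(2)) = m^4 - 3*sqrt(2)*m^3/2 + 17*m^3/2 - 51*sqrt(2)*m^2/4 + 3*m^2/2 - 153*m/2 - 63*sqrt(2)*m/4 - 189/2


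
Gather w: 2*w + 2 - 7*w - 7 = -5*w - 5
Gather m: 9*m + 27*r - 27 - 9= 9*m + 27*r - 36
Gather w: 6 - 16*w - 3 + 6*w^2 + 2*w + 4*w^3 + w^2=4*w^3 + 7*w^2 - 14*w + 3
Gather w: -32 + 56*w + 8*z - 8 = 56*w + 8*z - 40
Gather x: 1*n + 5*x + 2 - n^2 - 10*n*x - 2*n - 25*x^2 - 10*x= -n^2 - n - 25*x^2 + x*(-10*n - 5) + 2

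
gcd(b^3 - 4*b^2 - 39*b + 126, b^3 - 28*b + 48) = b + 6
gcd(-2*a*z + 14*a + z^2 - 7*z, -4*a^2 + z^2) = -2*a + z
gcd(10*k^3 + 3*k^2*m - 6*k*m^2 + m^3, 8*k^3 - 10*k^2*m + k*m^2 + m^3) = 2*k - m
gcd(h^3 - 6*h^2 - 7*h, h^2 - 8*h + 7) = h - 7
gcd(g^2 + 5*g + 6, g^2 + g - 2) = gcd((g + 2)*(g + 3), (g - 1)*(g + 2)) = g + 2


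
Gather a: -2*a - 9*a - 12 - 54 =-11*a - 66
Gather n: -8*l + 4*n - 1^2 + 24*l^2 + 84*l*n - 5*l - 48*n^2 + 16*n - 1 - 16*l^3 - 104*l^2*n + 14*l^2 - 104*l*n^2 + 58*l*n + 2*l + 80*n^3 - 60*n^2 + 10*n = -16*l^3 + 38*l^2 - 11*l + 80*n^3 + n^2*(-104*l - 108) + n*(-104*l^2 + 142*l + 30) - 2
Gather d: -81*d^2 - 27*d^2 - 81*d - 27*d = -108*d^2 - 108*d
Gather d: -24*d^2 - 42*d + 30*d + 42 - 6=-24*d^2 - 12*d + 36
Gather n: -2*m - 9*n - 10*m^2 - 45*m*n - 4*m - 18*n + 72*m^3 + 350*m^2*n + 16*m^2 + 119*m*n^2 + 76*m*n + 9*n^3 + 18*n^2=72*m^3 + 6*m^2 - 6*m + 9*n^3 + n^2*(119*m + 18) + n*(350*m^2 + 31*m - 27)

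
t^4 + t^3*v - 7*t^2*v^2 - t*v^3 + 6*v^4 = (t - 2*v)*(t - v)*(t + v)*(t + 3*v)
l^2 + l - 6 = (l - 2)*(l + 3)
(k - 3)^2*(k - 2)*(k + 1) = k^4 - 7*k^3 + 13*k^2 + 3*k - 18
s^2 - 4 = (s - 2)*(s + 2)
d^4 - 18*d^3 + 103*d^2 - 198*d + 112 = (d - 8)*(d - 7)*(d - 2)*(d - 1)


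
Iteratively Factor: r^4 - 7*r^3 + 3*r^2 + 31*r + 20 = (r - 4)*(r^3 - 3*r^2 - 9*r - 5) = (r - 4)*(r + 1)*(r^2 - 4*r - 5) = (r - 4)*(r + 1)^2*(r - 5)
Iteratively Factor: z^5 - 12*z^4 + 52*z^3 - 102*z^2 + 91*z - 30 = (z - 2)*(z^4 - 10*z^3 + 32*z^2 - 38*z + 15) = (z - 2)*(z - 1)*(z^3 - 9*z^2 + 23*z - 15) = (z - 3)*(z - 2)*(z - 1)*(z^2 - 6*z + 5) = (z - 3)*(z - 2)*(z - 1)^2*(z - 5)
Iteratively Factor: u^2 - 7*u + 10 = (u - 5)*(u - 2)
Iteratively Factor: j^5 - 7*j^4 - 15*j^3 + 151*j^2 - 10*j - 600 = (j + 4)*(j^4 - 11*j^3 + 29*j^2 + 35*j - 150) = (j - 5)*(j + 4)*(j^3 - 6*j^2 - j + 30) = (j - 5)^2*(j + 4)*(j^2 - j - 6) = (j - 5)^2*(j + 2)*(j + 4)*(j - 3)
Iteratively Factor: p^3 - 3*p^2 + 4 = (p - 2)*(p^2 - p - 2) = (p - 2)^2*(p + 1)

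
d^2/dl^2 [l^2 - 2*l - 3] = 2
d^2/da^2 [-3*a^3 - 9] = -18*a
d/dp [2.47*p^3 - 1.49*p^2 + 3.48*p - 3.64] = 7.41*p^2 - 2.98*p + 3.48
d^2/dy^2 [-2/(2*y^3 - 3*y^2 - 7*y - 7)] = 4*(3*(2*y - 1)*(-2*y^3 + 3*y^2 + 7*y + 7) + (-6*y^2 + 6*y + 7)^2)/(-2*y^3 + 3*y^2 + 7*y + 7)^3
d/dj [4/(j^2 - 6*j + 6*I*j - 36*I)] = 8*(-j + 3 - 3*I)/(j^2 - 6*j + 6*I*j - 36*I)^2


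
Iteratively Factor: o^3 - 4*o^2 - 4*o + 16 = (o - 4)*(o^2 - 4) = (o - 4)*(o - 2)*(o + 2)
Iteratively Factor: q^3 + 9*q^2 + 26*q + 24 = (q + 2)*(q^2 + 7*q + 12) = (q + 2)*(q + 3)*(q + 4)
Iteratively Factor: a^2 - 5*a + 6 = (a - 2)*(a - 3)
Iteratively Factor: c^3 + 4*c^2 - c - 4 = (c + 4)*(c^2 - 1) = (c + 1)*(c + 4)*(c - 1)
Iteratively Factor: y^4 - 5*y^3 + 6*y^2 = (y)*(y^3 - 5*y^2 + 6*y) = y*(y - 2)*(y^2 - 3*y) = y*(y - 3)*(y - 2)*(y)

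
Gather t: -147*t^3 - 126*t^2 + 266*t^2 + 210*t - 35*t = -147*t^3 + 140*t^2 + 175*t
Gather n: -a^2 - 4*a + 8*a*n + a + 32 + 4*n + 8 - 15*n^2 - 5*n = -a^2 - 3*a - 15*n^2 + n*(8*a - 1) + 40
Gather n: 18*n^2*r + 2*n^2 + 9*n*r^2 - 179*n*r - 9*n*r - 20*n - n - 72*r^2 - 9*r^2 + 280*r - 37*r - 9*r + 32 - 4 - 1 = n^2*(18*r + 2) + n*(9*r^2 - 188*r - 21) - 81*r^2 + 234*r + 27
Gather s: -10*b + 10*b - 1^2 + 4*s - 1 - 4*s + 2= 0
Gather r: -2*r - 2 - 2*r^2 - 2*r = -2*r^2 - 4*r - 2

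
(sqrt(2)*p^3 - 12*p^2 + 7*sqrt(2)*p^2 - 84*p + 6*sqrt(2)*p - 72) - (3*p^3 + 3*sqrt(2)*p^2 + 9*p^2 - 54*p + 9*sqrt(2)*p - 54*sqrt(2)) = -3*p^3 + sqrt(2)*p^3 - 21*p^2 + 4*sqrt(2)*p^2 - 30*p - 3*sqrt(2)*p - 72 + 54*sqrt(2)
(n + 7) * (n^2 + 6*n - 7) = n^3 + 13*n^2 + 35*n - 49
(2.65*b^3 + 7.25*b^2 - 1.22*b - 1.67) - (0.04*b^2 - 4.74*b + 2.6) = 2.65*b^3 + 7.21*b^2 + 3.52*b - 4.27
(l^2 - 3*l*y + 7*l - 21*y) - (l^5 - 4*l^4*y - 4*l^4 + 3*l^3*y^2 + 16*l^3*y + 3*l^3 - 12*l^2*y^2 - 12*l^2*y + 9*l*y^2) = -l^5 + 4*l^4*y + 4*l^4 - 3*l^3*y^2 - 16*l^3*y - 3*l^3 + 12*l^2*y^2 + 12*l^2*y + l^2 - 9*l*y^2 - 3*l*y + 7*l - 21*y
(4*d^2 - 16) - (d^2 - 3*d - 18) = 3*d^2 + 3*d + 2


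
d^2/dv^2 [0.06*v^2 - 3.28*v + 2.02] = 0.120000000000000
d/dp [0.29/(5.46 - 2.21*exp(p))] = 0.6409*exp(p)/(2.21*exp(p) - 5.46)^2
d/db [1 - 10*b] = -10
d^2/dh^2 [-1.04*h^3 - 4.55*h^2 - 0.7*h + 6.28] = -6.24*h - 9.1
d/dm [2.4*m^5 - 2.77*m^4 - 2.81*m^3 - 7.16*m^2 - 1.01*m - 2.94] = 12.0*m^4 - 11.08*m^3 - 8.43*m^2 - 14.32*m - 1.01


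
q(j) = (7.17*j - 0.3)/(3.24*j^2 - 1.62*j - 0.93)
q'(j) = (1.62 - 6.48*j)*(7.17*j - 0.3)/(3.24*j^2 - 1.62*j - 0.93)^2 + 7.17/(3.24*j^2 - 1.62*j - 0.93)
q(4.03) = 0.63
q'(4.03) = -0.18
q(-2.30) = -0.84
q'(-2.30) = -0.34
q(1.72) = 2.05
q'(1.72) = -2.11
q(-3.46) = -0.58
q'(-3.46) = -0.15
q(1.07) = 7.05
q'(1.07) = -28.94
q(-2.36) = -0.82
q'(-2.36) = -0.32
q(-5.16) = -0.40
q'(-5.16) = -0.07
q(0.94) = 15.70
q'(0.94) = -153.75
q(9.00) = 0.26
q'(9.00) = -0.03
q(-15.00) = -0.14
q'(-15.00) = -0.01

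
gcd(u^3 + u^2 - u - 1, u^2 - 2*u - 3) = u + 1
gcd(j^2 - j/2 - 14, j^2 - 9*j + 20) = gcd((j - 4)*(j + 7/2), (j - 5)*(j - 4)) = j - 4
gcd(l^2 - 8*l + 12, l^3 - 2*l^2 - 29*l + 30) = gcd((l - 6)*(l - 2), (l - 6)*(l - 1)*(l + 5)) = l - 6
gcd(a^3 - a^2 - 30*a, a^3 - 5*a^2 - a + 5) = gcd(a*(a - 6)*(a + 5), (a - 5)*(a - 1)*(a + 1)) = 1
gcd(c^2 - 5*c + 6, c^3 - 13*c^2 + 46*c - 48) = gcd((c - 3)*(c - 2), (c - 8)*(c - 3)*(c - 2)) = c^2 - 5*c + 6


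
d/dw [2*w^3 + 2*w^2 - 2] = 2*w*(3*w + 2)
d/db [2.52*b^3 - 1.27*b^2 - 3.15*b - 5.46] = 7.56*b^2 - 2.54*b - 3.15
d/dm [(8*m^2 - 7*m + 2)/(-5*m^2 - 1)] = (-35*m^2 + 4*m + 7)/(25*m^4 + 10*m^2 + 1)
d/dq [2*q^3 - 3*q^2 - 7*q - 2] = 6*q^2 - 6*q - 7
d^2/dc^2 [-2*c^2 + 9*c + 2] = -4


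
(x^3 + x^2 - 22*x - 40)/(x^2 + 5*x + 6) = (x^2 - x - 20)/(x + 3)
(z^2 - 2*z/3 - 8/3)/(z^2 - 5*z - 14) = (-3*z^2 + 2*z + 8)/(3*(-z^2 + 5*z + 14))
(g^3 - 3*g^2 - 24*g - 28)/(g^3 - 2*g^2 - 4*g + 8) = (g^2 - 5*g - 14)/(g^2 - 4*g + 4)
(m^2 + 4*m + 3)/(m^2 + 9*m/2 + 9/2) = 2*(m + 1)/(2*m + 3)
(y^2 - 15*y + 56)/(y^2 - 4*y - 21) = (y - 8)/(y + 3)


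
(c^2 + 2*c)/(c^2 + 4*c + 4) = c/(c + 2)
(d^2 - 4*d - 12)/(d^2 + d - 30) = (d^2 - 4*d - 12)/(d^2 + d - 30)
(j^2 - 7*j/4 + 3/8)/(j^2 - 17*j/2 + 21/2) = (j - 1/4)/(j - 7)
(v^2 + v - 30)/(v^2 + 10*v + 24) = (v - 5)/(v + 4)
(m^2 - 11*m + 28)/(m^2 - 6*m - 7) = (m - 4)/(m + 1)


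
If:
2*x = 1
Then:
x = 1/2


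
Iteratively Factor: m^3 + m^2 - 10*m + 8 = (m - 2)*(m^2 + 3*m - 4) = (m - 2)*(m + 4)*(m - 1)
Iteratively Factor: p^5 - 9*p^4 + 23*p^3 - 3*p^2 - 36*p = (p + 1)*(p^4 - 10*p^3 + 33*p^2 - 36*p) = p*(p + 1)*(p^3 - 10*p^2 + 33*p - 36) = p*(p - 3)*(p + 1)*(p^2 - 7*p + 12) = p*(p - 3)^2*(p + 1)*(p - 4)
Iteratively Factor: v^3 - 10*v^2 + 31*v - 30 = (v - 5)*(v^2 - 5*v + 6) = (v - 5)*(v - 2)*(v - 3)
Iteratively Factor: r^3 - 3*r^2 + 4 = (r - 2)*(r^2 - r - 2) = (r - 2)*(r + 1)*(r - 2)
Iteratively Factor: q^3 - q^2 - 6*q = (q)*(q^2 - q - 6) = q*(q - 3)*(q + 2)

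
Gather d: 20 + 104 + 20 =144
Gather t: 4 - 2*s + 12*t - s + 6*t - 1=-3*s + 18*t + 3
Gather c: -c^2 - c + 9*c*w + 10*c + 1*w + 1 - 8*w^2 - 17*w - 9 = -c^2 + c*(9*w + 9) - 8*w^2 - 16*w - 8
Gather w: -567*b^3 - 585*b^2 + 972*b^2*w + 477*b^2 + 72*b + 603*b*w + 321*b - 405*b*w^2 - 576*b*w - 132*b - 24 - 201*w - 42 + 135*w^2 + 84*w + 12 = -567*b^3 - 108*b^2 + 261*b + w^2*(135 - 405*b) + w*(972*b^2 + 27*b - 117) - 54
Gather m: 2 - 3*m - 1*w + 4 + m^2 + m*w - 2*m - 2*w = m^2 + m*(w - 5) - 3*w + 6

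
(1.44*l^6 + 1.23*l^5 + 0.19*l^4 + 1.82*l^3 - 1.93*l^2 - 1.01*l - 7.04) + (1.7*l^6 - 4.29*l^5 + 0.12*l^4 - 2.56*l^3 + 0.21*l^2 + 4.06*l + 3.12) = 3.14*l^6 - 3.06*l^5 + 0.31*l^4 - 0.74*l^3 - 1.72*l^2 + 3.05*l - 3.92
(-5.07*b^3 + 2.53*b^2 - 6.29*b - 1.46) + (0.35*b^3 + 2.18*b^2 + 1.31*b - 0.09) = -4.72*b^3 + 4.71*b^2 - 4.98*b - 1.55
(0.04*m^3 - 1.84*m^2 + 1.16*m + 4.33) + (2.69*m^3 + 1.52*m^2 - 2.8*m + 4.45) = 2.73*m^3 - 0.32*m^2 - 1.64*m + 8.78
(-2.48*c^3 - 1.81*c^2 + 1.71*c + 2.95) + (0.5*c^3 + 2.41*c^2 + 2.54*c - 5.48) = -1.98*c^3 + 0.6*c^2 + 4.25*c - 2.53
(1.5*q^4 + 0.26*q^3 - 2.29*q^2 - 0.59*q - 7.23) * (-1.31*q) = -1.965*q^5 - 0.3406*q^4 + 2.9999*q^3 + 0.7729*q^2 + 9.4713*q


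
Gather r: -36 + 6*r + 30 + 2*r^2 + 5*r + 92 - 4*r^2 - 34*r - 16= -2*r^2 - 23*r + 70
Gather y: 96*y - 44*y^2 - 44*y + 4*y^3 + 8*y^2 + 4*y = 4*y^3 - 36*y^2 + 56*y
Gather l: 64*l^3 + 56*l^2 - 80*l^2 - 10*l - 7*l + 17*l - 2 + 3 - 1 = 64*l^3 - 24*l^2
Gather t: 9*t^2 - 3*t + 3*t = 9*t^2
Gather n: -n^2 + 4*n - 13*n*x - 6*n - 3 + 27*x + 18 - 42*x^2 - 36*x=-n^2 + n*(-13*x - 2) - 42*x^2 - 9*x + 15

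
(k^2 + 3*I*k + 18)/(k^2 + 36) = (k - 3*I)/(k - 6*I)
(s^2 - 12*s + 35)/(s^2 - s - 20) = (s - 7)/(s + 4)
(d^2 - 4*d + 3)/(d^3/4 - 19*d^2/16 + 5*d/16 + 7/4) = 16*(d^2 - 4*d + 3)/(4*d^3 - 19*d^2 + 5*d + 28)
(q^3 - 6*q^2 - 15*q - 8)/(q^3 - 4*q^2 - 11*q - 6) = (q - 8)/(q - 6)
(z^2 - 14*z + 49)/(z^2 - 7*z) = (z - 7)/z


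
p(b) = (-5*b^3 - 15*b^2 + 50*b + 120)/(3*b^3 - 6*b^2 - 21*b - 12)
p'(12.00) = 0.08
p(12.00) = -2.49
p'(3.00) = 3.65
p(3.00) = 0.00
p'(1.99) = 1.67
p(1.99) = -2.24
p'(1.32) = 2.04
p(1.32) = -3.43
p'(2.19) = 1.73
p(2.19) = -1.90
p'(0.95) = 2.77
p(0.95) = -4.30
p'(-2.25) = -0.73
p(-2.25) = 0.39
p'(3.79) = 72.86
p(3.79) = 12.33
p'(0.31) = 6.78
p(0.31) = -7.05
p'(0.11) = 10.23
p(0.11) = -8.72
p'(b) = (-15*b^2 - 30*b + 50)/(3*b^3 - 6*b^2 - 21*b - 12) + (-9*b^2 + 12*b + 21)*(-5*b^3 - 15*b^2 + 50*b + 120)/(3*b^3 - 6*b^2 - 21*b - 12)^2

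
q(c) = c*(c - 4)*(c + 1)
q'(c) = c*(c - 4) + c*(c + 1) + (c - 4)*(c + 1)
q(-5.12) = -192.38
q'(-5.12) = 105.36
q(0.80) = -4.61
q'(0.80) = -6.88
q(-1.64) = -5.92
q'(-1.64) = 13.91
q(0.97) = -5.79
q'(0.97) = -7.00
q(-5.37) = -219.88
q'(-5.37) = 114.73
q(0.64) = -3.53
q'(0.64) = -6.61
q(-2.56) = -26.20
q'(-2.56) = 31.02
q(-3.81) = -83.61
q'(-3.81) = 62.41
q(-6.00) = -300.00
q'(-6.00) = 140.00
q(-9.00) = -936.00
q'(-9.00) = 293.00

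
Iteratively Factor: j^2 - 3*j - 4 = (j - 4)*(j + 1)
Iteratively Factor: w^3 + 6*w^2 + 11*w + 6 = (w + 2)*(w^2 + 4*w + 3) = (w + 2)*(w + 3)*(w + 1)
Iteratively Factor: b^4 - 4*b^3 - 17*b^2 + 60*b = (b)*(b^3 - 4*b^2 - 17*b + 60) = b*(b + 4)*(b^2 - 8*b + 15) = b*(b - 5)*(b + 4)*(b - 3)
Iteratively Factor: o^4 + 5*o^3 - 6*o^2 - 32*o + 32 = (o + 4)*(o^3 + o^2 - 10*o + 8) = (o + 4)^2*(o^2 - 3*o + 2) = (o - 1)*(o + 4)^2*(o - 2)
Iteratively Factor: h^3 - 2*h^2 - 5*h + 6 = (h + 2)*(h^2 - 4*h + 3) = (h - 3)*(h + 2)*(h - 1)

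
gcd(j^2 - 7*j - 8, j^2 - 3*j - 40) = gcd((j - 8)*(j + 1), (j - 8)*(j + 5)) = j - 8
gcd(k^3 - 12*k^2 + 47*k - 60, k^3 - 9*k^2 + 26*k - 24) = k^2 - 7*k + 12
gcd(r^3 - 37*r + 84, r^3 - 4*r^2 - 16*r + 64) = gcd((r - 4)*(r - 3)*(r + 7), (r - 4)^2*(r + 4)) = r - 4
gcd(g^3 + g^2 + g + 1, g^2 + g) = g + 1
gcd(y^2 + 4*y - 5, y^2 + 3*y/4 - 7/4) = y - 1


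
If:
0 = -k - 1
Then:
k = -1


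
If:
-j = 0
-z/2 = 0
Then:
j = 0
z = 0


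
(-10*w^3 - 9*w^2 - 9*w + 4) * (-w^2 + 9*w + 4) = 10*w^5 - 81*w^4 - 112*w^3 - 121*w^2 + 16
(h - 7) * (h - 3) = h^2 - 10*h + 21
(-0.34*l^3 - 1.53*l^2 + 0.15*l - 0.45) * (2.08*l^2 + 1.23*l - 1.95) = -0.7072*l^5 - 3.6006*l^4 - 0.9069*l^3 + 2.232*l^2 - 0.846*l + 0.8775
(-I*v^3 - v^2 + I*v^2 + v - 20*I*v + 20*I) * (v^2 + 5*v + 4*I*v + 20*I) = -I*v^5 + 3*v^4 - 4*I*v^4 + 12*v^3 - 19*I*v^3 + 65*v^2 - 96*I*v^2 + 320*v + 120*I*v - 400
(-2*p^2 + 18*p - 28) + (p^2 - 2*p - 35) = -p^2 + 16*p - 63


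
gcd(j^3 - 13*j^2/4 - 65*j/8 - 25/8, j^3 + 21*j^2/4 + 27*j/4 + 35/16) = j^2 + 7*j/4 + 5/8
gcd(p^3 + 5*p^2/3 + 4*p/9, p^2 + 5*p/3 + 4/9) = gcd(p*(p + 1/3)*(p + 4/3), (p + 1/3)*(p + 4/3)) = p^2 + 5*p/3 + 4/9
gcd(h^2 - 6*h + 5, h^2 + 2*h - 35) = h - 5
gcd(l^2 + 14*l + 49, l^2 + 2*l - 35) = l + 7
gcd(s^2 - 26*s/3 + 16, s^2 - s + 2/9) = 1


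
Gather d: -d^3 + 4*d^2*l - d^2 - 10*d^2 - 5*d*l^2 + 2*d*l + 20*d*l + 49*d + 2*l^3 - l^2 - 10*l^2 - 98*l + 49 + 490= -d^3 + d^2*(4*l - 11) + d*(-5*l^2 + 22*l + 49) + 2*l^3 - 11*l^2 - 98*l + 539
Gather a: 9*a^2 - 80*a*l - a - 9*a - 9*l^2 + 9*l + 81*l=9*a^2 + a*(-80*l - 10) - 9*l^2 + 90*l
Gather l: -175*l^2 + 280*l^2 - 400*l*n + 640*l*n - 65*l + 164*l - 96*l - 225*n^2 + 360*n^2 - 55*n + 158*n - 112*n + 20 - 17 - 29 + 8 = 105*l^2 + l*(240*n + 3) + 135*n^2 - 9*n - 18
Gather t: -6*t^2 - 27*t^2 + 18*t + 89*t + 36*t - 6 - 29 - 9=-33*t^2 + 143*t - 44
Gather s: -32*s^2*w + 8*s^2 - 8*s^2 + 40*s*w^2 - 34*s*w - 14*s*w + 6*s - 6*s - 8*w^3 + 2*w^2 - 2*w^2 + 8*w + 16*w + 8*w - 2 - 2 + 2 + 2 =-32*s^2*w + s*(40*w^2 - 48*w) - 8*w^3 + 32*w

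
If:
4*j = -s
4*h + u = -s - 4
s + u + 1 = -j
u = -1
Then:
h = -3/4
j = 0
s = 0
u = -1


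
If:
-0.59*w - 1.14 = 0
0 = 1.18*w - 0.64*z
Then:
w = -1.93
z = -3.56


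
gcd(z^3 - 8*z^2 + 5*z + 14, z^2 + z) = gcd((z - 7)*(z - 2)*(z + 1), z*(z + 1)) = z + 1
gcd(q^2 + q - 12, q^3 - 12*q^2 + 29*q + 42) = 1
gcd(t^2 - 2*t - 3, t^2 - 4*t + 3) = t - 3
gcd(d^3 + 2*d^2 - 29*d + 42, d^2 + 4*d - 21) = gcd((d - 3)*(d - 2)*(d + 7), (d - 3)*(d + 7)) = d^2 + 4*d - 21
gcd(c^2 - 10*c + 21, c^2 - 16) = 1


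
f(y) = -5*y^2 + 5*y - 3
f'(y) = 5 - 10*y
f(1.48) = -6.55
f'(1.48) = -9.80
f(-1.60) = -23.80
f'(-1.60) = 21.00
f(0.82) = -2.26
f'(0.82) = -3.20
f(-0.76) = -9.69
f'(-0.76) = 12.60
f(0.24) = -2.09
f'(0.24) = 2.60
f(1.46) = -6.36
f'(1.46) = -9.60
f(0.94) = -2.72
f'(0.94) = -4.40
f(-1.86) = -29.60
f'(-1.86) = 23.60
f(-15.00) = -1203.00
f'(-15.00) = 155.00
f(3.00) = -33.00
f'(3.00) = -25.00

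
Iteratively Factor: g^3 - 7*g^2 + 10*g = (g)*(g^2 - 7*g + 10) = g*(g - 2)*(g - 5)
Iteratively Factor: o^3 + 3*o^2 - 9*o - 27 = (o - 3)*(o^2 + 6*o + 9) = (o - 3)*(o + 3)*(o + 3)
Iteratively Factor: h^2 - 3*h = (h - 3)*(h)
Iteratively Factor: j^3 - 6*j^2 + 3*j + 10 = (j + 1)*(j^2 - 7*j + 10) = (j - 5)*(j + 1)*(j - 2)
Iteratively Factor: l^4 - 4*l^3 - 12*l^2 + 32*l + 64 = (l - 4)*(l^3 - 12*l - 16) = (l - 4)^2*(l^2 + 4*l + 4) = (l - 4)^2*(l + 2)*(l + 2)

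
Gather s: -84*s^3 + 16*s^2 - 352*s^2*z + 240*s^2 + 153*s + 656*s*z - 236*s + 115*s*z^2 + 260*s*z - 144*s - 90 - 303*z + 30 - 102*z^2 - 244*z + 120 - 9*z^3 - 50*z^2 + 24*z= -84*s^3 + s^2*(256 - 352*z) + s*(115*z^2 + 916*z - 227) - 9*z^3 - 152*z^2 - 523*z + 60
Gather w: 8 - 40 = -32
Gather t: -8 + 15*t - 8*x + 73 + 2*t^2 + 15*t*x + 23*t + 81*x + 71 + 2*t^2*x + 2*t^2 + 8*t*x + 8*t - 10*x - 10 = t^2*(2*x + 4) + t*(23*x + 46) + 63*x + 126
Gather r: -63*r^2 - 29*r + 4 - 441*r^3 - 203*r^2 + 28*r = -441*r^3 - 266*r^2 - r + 4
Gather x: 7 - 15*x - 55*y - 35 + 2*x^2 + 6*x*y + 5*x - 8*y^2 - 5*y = 2*x^2 + x*(6*y - 10) - 8*y^2 - 60*y - 28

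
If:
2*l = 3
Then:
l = 3/2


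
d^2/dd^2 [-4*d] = 0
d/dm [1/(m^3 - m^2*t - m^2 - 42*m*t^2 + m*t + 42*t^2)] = (-3*m^2 + 2*m*t + 2*m + 42*t^2 - t)/(m^3 - m^2*t - m^2 - 42*m*t^2 + m*t + 42*t^2)^2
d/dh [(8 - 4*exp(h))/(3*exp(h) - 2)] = -16*exp(h)/(3*exp(h) - 2)^2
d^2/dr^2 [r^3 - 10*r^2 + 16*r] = 6*r - 20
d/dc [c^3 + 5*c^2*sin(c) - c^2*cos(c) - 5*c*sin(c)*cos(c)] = c^2*sin(c) + 5*c^2*cos(c) + 3*c^2 + 10*c*sin(c) - 2*c*cos(c) - 5*c*cos(2*c) - 5*sin(2*c)/2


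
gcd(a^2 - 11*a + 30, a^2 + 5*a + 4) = 1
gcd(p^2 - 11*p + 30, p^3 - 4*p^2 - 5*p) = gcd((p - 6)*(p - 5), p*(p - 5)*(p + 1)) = p - 5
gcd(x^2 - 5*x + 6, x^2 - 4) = x - 2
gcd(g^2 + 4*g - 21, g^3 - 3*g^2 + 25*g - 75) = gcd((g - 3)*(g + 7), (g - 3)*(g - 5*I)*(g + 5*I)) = g - 3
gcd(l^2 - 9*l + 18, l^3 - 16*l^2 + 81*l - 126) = l^2 - 9*l + 18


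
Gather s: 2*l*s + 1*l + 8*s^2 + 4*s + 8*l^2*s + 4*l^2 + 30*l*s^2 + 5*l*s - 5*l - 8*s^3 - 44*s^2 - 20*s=4*l^2 - 4*l - 8*s^3 + s^2*(30*l - 36) + s*(8*l^2 + 7*l - 16)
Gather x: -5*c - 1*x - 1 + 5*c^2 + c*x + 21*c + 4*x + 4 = 5*c^2 + 16*c + x*(c + 3) + 3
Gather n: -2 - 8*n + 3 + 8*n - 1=0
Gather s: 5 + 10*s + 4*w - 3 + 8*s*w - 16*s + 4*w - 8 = s*(8*w - 6) + 8*w - 6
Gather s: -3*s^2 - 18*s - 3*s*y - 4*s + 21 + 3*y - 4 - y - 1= -3*s^2 + s*(-3*y - 22) + 2*y + 16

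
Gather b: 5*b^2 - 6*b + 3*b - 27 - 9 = 5*b^2 - 3*b - 36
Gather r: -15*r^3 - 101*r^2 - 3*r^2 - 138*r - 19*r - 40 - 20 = -15*r^3 - 104*r^2 - 157*r - 60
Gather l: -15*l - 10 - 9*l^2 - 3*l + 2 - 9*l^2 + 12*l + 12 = -18*l^2 - 6*l + 4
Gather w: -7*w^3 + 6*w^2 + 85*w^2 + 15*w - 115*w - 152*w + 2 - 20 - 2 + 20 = -7*w^3 + 91*w^2 - 252*w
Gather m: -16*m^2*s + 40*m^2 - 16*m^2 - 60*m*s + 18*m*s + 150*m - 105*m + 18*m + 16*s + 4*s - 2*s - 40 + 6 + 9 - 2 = m^2*(24 - 16*s) + m*(63 - 42*s) + 18*s - 27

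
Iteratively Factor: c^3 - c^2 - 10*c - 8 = (c + 2)*(c^2 - 3*c - 4) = (c + 1)*(c + 2)*(c - 4)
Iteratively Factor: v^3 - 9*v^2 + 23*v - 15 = (v - 5)*(v^2 - 4*v + 3) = (v - 5)*(v - 1)*(v - 3)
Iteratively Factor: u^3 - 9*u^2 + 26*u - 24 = (u - 4)*(u^2 - 5*u + 6) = (u - 4)*(u - 2)*(u - 3)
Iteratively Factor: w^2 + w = (w)*(w + 1)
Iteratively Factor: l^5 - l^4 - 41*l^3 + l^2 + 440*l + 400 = (l + 4)*(l^4 - 5*l^3 - 21*l^2 + 85*l + 100) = (l + 4)^2*(l^3 - 9*l^2 + 15*l + 25) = (l - 5)*(l + 4)^2*(l^2 - 4*l - 5) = (l - 5)^2*(l + 4)^2*(l + 1)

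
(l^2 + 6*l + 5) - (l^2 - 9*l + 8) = 15*l - 3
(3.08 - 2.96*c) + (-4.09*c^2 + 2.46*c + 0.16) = -4.09*c^2 - 0.5*c + 3.24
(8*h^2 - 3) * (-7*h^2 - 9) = -56*h^4 - 51*h^2 + 27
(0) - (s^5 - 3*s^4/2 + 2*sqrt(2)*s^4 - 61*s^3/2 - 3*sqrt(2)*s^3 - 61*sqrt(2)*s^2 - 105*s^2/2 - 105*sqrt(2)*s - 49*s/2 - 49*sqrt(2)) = -s^5 - 2*sqrt(2)*s^4 + 3*s^4/2 + 3*sqrt(2)*s^3 + 61*s^3/2 + 105*s^2/2 + 61*sqrt(2)*s^2 + 49*s/2 + 105*sqrt(2)*s + 49*sqrt(2)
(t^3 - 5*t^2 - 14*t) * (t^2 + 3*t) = t^5 - 2*t^4 - 29*t^3 - 42*t^2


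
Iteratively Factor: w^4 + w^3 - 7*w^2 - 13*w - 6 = (w + 2)*(w^3 - w^2 - 5*w - 3) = (w + 1)*(w + 2)*(w^2 - 2*w - 3) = (w + 1)^2*(w + 2)*(w - 3)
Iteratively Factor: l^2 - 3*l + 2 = (l - 1)*(l - 2)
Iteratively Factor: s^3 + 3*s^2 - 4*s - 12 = (s + 2)*(s^2 + s - 6) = (s - 2)*(s + 2)*(s + 3)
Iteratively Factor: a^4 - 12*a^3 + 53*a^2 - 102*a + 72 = (a - 3)*(a^3 - 9*a^2 + 26*a - 24) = (a - 3)*(a - 2)*(a^2 - 7*a + 12) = (a - 3)^2*(a - 2)*(a - 4)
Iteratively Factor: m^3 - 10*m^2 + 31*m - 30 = (m - 5)*(m^2 - 5*m + 6) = (m - 5)*(m - 3)*(m - 2)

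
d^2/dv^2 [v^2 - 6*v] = 2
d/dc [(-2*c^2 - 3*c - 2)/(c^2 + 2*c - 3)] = (-c^2 + 16*c + 13)/(c^4 + 4*c^3 - 2*c^2 - 12*c + 9)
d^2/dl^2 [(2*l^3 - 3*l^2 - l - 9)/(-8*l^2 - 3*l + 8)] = 2*(-154*l^3 + 2448*l^2 + 456*l + 873)/(512*l^6 + 576*l^5 - 1320*l^4 - 1125*l^3 + 1320*l^2 + 576*l - 512)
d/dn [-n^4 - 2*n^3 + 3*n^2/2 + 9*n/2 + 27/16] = -4*n^3 - 6*n^2 + 3*n + 9/2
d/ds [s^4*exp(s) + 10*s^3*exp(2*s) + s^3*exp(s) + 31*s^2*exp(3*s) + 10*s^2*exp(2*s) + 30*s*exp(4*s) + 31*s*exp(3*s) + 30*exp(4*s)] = (s^4 + 20*s^3*exp(s) + 5*s^3 + 93*s^2*exp(2*s) + 50*s^2*exp(s) + 3*s^2 + 120*s*exp(3*s) + 155*s*exp(2*s) + 20*s*exp(s) + 150*exp(3*s) + 31*exp(2*s))*exp(s)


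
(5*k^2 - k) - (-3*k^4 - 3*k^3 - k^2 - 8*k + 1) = 3*k^4 + 3*k^3 + 6*k^2 + 7*k - 1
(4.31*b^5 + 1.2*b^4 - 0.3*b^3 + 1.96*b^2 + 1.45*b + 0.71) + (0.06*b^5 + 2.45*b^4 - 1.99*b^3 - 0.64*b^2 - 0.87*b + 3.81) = 4.37*b^5 + 3.65*b^4 - 2.29*b^3 + 1.32*b^2 + 0.58*b + 4.52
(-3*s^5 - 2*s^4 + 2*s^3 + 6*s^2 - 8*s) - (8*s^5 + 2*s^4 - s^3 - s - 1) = -11*s^5 - 4*s^4 + 3*s^3 + 6*s^2 - 7*s + 1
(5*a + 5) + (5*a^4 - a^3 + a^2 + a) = 5*a^4 - a^3 + a^2 + 6*a + 5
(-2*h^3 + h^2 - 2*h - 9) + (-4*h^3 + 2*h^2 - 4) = -6*h^3 + 3*h^2 - 2*h - 13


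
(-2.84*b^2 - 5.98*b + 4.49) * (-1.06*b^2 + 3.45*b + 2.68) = 3.0104*b^4 - 3.4592*b^3 - 33.0016*b^2 - 0.535900000000002*b + 12.0332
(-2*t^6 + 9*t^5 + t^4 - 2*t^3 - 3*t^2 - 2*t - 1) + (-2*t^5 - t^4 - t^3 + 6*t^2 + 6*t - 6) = -2*t^6 + 7*t^5 - 3*t^3 + 3*t^2 + 4*t - 7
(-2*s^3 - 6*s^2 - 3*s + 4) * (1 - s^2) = 2*s^5 + 6*s^4 + s^3 - 10*s^2 - 3*s + 4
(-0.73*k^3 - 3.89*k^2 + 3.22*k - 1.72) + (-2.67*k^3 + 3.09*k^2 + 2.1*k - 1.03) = -3.4*k^3 - 0.8*k^2 + 5.32*k - 2.75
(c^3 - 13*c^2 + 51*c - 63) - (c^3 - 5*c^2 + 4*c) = -8*c^2 + 47*c - 63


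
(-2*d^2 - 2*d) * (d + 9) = -2*d^3 - 20*d^2 - 18*d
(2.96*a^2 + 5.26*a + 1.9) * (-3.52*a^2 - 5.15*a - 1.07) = -10.4192*a^4 - 33.7592*a^3 - 36.9442*a^2 - 15.4132*a - 2.033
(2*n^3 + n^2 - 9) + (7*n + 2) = 2*n^3 + n^2 + 7*n - 7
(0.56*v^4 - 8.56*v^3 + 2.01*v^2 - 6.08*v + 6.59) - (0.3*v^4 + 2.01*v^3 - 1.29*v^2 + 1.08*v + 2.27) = 0.26*v^4 - 10.57*v^3 + 3.3*v^2 - 7.16*v + 4.32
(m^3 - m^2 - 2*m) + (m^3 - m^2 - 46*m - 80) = 2*m^3 - 2*m^2 - 48*m - 80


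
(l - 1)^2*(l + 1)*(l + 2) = l^4 + l^3 - 3*l^2 - l + 2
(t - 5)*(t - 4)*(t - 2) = t^3 - 11*t^2 + 38*t - 40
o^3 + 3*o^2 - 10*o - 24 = (o - 3)*(o + 2)*(o + 4)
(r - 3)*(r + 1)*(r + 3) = r^3 + r^2 - 9*r - 9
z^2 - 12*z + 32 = (z - 8)*(z - 4)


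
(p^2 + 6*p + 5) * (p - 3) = p^3 + 3*p^2 - 13*p - 15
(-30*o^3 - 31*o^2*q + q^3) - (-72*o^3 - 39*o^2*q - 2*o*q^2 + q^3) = 42*o^3 + 8*o^2*q + 2*o*q^2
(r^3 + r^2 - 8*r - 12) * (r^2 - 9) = r^5 + r^4 - 17*r^3 - 21*r^2 + 72*r + 108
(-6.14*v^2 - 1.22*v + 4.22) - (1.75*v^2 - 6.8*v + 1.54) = -7.89*v^2 + 5.58*v + 2.68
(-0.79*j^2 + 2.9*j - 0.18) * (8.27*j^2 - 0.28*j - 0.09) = -6.5333*j^4 + 24.2042*j^3 - 2.2295*j^2 - 0.2106*j + 0.0162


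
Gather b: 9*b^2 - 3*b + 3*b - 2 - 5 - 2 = 9*b^2 - 9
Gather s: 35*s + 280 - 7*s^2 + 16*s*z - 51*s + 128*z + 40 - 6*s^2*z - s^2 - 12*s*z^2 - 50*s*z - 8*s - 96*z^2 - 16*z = s^2*(-6*z - 8) + s*(-12*z^2 - 34*z - 24) - 96*z^2 + 112*z + 320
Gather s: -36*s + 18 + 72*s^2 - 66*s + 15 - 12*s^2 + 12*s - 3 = 60*s^2 - 90*s + 30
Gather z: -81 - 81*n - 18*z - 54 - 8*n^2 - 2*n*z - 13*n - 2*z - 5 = -8*n^2 - 94*n + z*(-2*n - 20) - 140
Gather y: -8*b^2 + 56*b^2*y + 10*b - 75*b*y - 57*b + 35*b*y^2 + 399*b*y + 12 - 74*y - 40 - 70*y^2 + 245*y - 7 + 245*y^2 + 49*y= -8*b^2 - 47*b + y^2*(35*b + 175) + y*(56*b^2 + 324*b + 220) - 35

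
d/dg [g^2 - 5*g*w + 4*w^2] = 2*g - 5*w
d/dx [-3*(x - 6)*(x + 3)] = 9 - 6*x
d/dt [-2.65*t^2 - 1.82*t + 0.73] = -5.3*t - 1.82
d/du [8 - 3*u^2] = -6*u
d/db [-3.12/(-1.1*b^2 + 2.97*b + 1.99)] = (9.2664 - 6.864*b)/(-1.1*b^2 + 2.97*b + 1.99)^2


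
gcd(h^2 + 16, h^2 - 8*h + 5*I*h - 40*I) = 1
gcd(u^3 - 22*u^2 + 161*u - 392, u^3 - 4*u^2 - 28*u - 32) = u - 8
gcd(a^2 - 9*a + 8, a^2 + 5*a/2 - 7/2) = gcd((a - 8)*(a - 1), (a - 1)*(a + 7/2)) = a - 1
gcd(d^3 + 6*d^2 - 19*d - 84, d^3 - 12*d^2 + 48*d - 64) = d - 4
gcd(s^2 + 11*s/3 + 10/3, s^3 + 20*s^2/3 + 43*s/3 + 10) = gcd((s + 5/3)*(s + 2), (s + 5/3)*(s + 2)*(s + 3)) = s^2 + 11*s/3 + 10/3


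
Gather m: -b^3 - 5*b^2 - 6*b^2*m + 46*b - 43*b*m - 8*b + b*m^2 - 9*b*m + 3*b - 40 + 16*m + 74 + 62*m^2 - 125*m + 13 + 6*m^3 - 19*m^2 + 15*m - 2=-b^3 - 5*b^2 + 41*b + 6*m^3 + m^2*(b + 43) + m*(-6*b^2 - 52*b - 94) + 45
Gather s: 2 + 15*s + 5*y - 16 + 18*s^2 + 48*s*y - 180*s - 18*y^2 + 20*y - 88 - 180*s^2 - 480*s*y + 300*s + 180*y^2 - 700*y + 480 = -162*s^2 + s*(135 - 432*y) + 162*y^2 - 675*y + 378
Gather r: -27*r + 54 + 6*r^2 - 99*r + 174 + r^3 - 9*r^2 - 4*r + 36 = r^3 - 3*r^2 - 130*r + 264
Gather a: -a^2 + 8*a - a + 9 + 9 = -a^2 + 7*a + 18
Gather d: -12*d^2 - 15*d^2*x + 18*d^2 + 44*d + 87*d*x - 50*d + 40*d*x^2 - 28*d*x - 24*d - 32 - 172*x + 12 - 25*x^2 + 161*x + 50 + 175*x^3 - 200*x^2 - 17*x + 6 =d^2*(6 - 15*x) + d*(40*x^2 + 59*x - 30) + 175*x^3 - 225*x^2 - 28*x + 36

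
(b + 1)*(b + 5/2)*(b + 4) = b^3 + 15*b^2/2 + 33*b/2 + 10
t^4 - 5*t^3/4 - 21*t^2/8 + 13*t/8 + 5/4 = (t - 2)*(t - 1)*(t + 1/2)*(t + 5/4)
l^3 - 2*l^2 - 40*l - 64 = (l - 8)*(l + 2)*(l + 4)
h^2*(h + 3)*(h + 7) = h^4 + 10*h^3 + 21*h^2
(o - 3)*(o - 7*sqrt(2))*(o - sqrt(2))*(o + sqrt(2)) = o^4 - 7*sqrt(2)*o^3 - 3*o^3 - 2*o^2 + 21*sqrt(2)*o^2 + 6*o + 14*sqrt(2)*o - 42*sqrt(2)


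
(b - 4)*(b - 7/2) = b^2 - 15*b/2 + 14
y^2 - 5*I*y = y*(y - 5*I)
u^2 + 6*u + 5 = (u + 1)*(u + 5)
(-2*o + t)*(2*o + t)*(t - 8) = -4*o^2*t + 32*o^2 + t^3 - 8*t^2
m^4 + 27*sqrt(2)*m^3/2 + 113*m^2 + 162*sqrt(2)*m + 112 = (m + sqrt(2)/2)*(m + 2*sqrt(2))*(m + 4*sqrt(2))*(m + 7*sqrt(2))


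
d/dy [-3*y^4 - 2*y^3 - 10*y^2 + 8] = 2*y*(-6*y^2 - 3*y - 10)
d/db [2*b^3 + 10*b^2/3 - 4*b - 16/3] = 6*b^2 + 20*b/3 - 4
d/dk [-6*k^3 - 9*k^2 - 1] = 18*k*(-k - 1)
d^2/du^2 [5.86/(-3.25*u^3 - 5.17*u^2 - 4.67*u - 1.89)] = ((114.27*u + 60.5924)*(3.25*u^3 + 5.17*u^2 + 4.67*u + 1.89) - 5.86*(9.75*u^2 + 10.34*u + 4.67)*(19.5*u^2 + 20.68*u + 9.34))/(3.25*u^3 + 5.17*u^2 + 4.67*u + 1.89)^3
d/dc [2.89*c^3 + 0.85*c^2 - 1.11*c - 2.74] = 8.67*c^2 + 1.7*c - 1.11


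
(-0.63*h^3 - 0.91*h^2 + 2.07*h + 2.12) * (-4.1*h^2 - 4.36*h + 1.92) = 2.583*h^5 + 6.4778*h^4 - 5.729*h^3 - 19.4644*h^2 - 5.2688*h + 4.0704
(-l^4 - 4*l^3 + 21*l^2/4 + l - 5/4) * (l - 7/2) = -l^5 - l^4/2 + 77*l^3/4 - 139*l^2/8 - 19*l/4 + 35/8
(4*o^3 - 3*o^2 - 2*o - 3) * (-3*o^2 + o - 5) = -12*o^5 + 13*o^4 - 17*o^3 + 22*o^2 + 7*o + 15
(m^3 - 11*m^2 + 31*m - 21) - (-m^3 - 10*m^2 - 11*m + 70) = 2*m^3 - m^2 + 42*m - 91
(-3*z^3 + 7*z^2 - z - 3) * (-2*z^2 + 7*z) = 6*z^5 - 35*z^4 + 51*z^3 - z^2 - 21*z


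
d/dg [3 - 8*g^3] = -24*g^2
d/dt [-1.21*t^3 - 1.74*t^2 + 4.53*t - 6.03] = -3.63*t^2 - 3.48*t + 4.53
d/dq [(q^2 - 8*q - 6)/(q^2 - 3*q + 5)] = (5*q^2 + 22*q - 58)/(q^4 - 6*q^3 + 19*q^2 - 30*q + 25)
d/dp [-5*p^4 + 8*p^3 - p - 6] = -20*p^3 + 24*p^2 - 1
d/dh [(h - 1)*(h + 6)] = 2*h + 5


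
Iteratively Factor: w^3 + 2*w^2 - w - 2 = (w + 1)*(w^2 + w - 2) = (w - 1)*(w + 1)*(w + 2)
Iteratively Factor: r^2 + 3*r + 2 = (r + 2)*(r + 1)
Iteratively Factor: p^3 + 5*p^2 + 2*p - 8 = (p - 1)*(p^2 + 6*p + 8) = (p - 1)*(p + 2)*(p + 4)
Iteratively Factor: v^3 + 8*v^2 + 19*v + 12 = (v + 3)*(v^2 + 5*v + 4) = (v + 3)*(v + 4)*(v + 1)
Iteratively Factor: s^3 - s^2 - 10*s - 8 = (s + 2)*(s^2 - 3*s - 4) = (s - 4)*(s + 2)*(s + 1)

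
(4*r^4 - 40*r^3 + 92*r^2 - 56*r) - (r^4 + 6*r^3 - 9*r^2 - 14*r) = 3*r^4 - 46*r^3 + 101*r^2 - 42*r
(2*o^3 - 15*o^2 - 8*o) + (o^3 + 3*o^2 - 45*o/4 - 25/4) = 3*o^3 - 12*o^2 - 77*o/4 - 25/4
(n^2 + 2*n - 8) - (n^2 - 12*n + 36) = 14*n - 44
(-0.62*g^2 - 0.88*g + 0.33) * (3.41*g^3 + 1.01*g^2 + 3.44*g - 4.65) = -2.1142*g^5 - 3.627*g^4 - 1.8963*g^3 + 0.1891*g^2 + 5.2272*g - 1.5345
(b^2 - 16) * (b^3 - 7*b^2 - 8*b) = b^5 - 7*b^4 - 24*b^3 + 112*b^2 + 128*b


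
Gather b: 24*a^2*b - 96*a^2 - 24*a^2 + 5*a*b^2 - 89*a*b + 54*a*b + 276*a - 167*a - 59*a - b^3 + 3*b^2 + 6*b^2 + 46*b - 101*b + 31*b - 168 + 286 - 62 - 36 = -120*a^2 + 50*a - b^3 + b^2*(5*a + 9) + b*(24*a^2 - 35*a - 24) + 20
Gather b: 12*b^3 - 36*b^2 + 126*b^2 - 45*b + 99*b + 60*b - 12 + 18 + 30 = 12*b^3 + 90*b^2 + 114*b + 36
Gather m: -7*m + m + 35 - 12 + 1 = 24 - 6*m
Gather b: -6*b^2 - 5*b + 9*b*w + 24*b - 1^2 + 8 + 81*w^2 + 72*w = -6*b^2 + b*(9*w + 19) + 81*w^2 + 72*w + 7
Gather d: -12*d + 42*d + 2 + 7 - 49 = 30*d - 40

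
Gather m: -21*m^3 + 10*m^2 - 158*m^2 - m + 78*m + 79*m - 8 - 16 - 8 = -21*m^3 - 148*m^2 + 156*m - 32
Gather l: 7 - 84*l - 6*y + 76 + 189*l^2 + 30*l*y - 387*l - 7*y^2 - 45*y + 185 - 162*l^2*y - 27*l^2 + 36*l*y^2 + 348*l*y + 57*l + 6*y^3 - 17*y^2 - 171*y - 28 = l^2*(162 - 162*y) + l*(36*y^2 + 378*y - 414) + 6*y^3 - 24*y^2 - 222*y + 240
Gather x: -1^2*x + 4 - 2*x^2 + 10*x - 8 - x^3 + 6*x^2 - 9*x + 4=-x^3 + 4*x^2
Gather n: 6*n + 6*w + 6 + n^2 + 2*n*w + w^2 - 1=n^2 + n*(2*w + 6) + w^2 + 6*w + 5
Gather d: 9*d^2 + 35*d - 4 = 9*d^2 + 35*d - 4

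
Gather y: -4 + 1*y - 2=y - 6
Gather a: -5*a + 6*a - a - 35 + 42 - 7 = 0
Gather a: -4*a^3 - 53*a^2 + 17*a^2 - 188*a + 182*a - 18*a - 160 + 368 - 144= -4*a^3 - 36*a^2 - 24*a + 64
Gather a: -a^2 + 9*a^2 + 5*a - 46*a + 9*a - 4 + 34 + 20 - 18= 8*a^2 - 32*a + 32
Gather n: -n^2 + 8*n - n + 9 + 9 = -n^2 + 7*n + 18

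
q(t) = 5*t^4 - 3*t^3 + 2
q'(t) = 20*t^3 - 9*t^2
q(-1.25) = 20.07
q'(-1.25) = -53.12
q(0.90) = 3.09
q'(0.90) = 7.29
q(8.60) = 25444.24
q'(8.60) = 12055.48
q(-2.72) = 336.05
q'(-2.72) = -469.06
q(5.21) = 3261.75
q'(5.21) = 2584.12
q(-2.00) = 106.00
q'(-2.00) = -196.00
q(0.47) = 1.93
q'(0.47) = 0.09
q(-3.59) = 971.32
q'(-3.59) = -1041.36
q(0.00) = 2.00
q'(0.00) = 0.00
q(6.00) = 5834.00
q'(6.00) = 3996.00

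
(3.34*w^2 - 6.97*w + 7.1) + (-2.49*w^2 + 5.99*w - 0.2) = 0.85*w^2 - 0.98*w + 6.9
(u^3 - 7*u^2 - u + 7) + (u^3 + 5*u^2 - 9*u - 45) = 2*u^3 - 2*u^2 - 10*u - 38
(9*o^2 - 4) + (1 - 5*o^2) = 4*o^2 - 3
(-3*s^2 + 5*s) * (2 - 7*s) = 21*s^3 - 41*s^2 + 10*s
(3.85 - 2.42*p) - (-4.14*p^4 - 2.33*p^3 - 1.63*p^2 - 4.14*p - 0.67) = 4.14*p^4 + 2.33*p^3 + 1.63*p^2 + 1.72*p + 4.52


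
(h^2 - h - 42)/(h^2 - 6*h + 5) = (h^2 - h - 42)/(h^2 - 6*h + 5)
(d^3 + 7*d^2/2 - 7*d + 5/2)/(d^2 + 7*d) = (2*d^3 + 7*d^2 - 14*d + 5)/(2*d*(d + 7))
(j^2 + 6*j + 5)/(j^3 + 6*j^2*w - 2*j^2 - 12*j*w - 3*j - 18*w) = (j + 5)/(j^2 + 6*j*w - 3*j - 18*w)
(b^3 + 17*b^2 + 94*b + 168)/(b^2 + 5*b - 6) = (b^2 + 11*b + 28)/(b - 1)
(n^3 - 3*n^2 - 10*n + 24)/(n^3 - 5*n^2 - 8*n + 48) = (n - 2)/(n - 4)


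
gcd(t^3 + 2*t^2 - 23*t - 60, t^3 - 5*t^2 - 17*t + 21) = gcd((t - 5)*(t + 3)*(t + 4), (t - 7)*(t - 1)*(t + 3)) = t + 3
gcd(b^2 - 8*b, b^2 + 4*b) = b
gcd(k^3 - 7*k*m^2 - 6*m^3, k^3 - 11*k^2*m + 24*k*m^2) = k - 3*m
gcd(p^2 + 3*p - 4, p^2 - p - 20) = p + 4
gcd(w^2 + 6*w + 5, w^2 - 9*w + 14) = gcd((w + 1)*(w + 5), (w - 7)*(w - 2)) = 1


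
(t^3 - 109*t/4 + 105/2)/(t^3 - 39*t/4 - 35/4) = (-4*t^3 + 109*t - 210)/(-4*t^3 + 39*t + 35)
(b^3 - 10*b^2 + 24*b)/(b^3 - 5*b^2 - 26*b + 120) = b/(b + 5)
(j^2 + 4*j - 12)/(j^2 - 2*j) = (j + 6)/j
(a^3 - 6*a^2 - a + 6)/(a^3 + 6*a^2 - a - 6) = (a - 6)/(a + 6)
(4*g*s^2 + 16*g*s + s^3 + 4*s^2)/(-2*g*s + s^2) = (4*g*s + 16*g + s^2 + 4*s)/(-2*g + s)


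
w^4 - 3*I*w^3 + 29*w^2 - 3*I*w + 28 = (w - 7*I)*(w - I)*(w + I)*(w + 4*I)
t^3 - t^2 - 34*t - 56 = (t - 7)*(t + 2)*(t + 4)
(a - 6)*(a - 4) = a^2 - 10*a + 24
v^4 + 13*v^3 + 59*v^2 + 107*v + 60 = (v + 1)*(v + 3)*(v + 4)*(v + 5)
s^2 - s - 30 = (s - 6)*(s + 5)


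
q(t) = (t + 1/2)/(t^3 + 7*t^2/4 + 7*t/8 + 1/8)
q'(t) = (t + 1/2)*(-3*t^2 - 7*t/2 - 7/8)/(t^3 + 7*t^2/4 + 7*t/8 + 1/8)^2 + 1/(t^3 + 7*t^2/4 + 7*t/8 + 1/8) = 4*(-8*t - 5)/(16*t^4 + 40*t^3 + 33*t^2 + 10*t + 1)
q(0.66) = 0.66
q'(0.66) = -1.13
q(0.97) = 0.42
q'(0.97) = -0.55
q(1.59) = 0.21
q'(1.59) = -0.20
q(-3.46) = 0.13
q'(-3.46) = 0.09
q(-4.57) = 0.06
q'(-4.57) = 0.03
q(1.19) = 0.32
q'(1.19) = -0.37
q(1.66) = 0.20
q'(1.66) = -0.18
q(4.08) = 0.05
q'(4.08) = -0.02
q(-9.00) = 0.01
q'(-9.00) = 0.00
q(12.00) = 0.01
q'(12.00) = 0.00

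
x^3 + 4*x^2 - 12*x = x*(x - 2)*(x + 6)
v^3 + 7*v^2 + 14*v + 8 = (v + 1)*(v + 2)*(v + 4)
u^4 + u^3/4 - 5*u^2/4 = u^2*(u - 1)*(u + 5/4)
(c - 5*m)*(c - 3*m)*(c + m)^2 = c^4 - 6*c^3*m + 22*c*m^3 + 15*m^4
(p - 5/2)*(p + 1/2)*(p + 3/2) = p^3 - p^2/2 - 17*p/4 - 15/8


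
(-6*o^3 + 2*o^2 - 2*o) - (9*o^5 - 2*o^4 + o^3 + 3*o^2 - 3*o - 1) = -9*o^5 + 2*o^4 - 7*o^3 - o^2 + o + 1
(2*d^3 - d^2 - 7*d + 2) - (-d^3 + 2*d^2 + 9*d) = 3*d^3 - 3*d^2 - 16*d + 2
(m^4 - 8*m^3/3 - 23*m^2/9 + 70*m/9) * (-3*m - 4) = -3*m^5 + 4*m^4 + 55*m^3/3 - 118*m^2/9 - 280*m/9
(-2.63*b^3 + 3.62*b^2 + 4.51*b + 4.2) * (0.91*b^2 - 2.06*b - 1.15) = -2.3933*b^5 + 8.712*b^4 - 0.328600000000001*b^3 - 9.6316*b^2 - 13.8385*b - 4.83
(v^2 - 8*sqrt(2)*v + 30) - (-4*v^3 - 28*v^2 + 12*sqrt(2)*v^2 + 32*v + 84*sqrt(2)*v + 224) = 4*v^3 - 12*sqrt(2)*v^2 + 29*v^2 - 92*sqrt(2)*v - 32*v - 194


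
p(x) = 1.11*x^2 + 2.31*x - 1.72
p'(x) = 2.22*x + 2.31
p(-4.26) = 8.58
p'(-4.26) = -7.15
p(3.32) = 18.18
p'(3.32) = 9.68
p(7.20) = 72.45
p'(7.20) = 18.29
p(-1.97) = -1.96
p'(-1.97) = -2.06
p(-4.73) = 12.19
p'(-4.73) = -8.19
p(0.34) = -0.81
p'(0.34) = 3.06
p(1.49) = 4.19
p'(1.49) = 5.62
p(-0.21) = -2.16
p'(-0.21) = 1.84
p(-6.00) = 24.38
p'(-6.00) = -11.01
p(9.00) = 108.98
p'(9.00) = 22.29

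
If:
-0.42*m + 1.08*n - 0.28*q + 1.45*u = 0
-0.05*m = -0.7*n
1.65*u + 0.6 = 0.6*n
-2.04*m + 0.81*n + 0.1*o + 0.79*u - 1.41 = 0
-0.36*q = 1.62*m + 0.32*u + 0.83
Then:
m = -0.03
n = -0.00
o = 16.41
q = -1.85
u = -0.36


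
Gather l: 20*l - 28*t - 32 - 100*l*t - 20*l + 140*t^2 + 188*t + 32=-100*l*t + 140*t^2 + 160*t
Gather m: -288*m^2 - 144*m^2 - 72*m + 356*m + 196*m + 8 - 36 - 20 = -432*m^2 + 480*m - 48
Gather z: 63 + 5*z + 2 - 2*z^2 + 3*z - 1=-2*z^2 + 8*z + 64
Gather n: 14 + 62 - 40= 36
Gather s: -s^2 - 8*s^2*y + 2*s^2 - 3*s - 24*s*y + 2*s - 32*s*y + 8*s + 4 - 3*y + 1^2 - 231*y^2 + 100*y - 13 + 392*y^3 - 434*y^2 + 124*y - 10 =s^2*(1 - 8*y) + s*(7 - 56*y) + 392*y^3 - 665*y^2 + 221*y - 18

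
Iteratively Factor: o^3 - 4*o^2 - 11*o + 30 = (o - 5)*(o^2 + o - 6) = (o - 5)*(o + 3)*(o - 2)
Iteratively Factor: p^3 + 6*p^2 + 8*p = (p + 2)*(p^2 + 4*p) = (p + 2)*(p + 4)*(p)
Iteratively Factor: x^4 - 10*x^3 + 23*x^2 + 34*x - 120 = (x - 4)*(x^3 - 6*x^2 - x + 30) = (x - 4)*(x - 3)*(x^2 - 3*x - 10) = (x - 4)*(x - 3)*(x + 2)*(x - 5)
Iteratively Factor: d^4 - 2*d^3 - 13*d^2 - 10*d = (d)*(d^3 - 2*d^2 - 13*d - 10) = d*(d + 2)*(d^2 - 4*d - 5) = d*(d + 1)*(d + 2)*(d - 5)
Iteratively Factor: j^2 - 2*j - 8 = (j - 4)*(j + 2)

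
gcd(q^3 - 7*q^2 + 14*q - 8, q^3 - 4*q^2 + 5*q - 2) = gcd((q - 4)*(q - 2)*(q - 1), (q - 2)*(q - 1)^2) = q^2 - 3*q + 2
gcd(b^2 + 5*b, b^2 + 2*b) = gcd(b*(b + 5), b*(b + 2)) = b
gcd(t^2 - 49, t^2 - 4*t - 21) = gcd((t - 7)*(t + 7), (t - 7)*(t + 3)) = t - 7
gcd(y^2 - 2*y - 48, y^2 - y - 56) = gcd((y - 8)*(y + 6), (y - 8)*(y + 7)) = y - 8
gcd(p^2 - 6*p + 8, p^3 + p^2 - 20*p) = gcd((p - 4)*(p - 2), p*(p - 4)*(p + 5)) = p - 4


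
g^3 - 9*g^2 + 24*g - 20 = (g - 5)*(g - 2)^2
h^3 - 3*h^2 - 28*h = h*(h - 7)*(h + 4)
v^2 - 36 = (v - 6)*(v + 6)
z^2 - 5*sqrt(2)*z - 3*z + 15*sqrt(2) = (z - 3)*(z - 5*sqrt(2))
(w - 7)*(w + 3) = w^2 - 4*w - 21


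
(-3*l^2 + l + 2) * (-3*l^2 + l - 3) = 9*l^4 - 6*l^3 + 4*l^2 - l - 6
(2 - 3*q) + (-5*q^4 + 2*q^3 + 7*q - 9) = -5*q^4 + 2*q^3 + 4*q - 7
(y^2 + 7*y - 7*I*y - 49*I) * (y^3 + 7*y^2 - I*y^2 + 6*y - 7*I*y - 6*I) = y^5 + 14*y^4 - 8*I*y^4 + 48*y^3 - 112*I*y^3 - 56*y^2 - 440*I*y^2 - 385*y - 336*I*y - 294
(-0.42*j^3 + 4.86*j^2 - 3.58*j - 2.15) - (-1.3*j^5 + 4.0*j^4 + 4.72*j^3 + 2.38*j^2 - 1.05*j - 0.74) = 1.3*j^5 - 4.0*j^4 - 5.14*j^3 + 2.48*j^2 - 2.53*j - 1.41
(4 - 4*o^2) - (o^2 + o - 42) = -5*o^2 - o + 46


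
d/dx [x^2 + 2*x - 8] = 2*x + 2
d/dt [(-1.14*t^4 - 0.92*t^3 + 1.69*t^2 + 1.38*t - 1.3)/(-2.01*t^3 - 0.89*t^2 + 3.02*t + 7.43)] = (2.2914*t^6 + 2.0292*t^5 - 6.1127*t^4 - 33.89*t^3 - 22.0138*t^2 + 22.7994*t + 14.1794)/(4.0401*t^6 + 3.5778*t^5 - 11.3483*t^4 - 35.2442*t^3 - 4.105*t^2 + 44.8772*t + 55.2049)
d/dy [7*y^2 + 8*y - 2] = 14*y + 8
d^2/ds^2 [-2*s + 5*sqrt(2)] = 0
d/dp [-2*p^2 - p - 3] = -4*p - 1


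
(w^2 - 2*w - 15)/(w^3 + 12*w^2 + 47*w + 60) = (w - 5)/(w^2 + 9*w + 20)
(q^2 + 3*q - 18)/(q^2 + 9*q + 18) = (q - 3)/(q + 3)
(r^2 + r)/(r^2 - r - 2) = r/(r - 2)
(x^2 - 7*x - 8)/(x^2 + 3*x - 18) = (x^2 - 7*x - 8)/(x^2 + 3*x - 18)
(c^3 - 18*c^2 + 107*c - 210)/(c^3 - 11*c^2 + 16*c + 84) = (c - 5)/(c + 2)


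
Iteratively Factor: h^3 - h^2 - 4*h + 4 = (h - 1)*(h^2 - 4) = (h - 2)*(h - 1)*(h + 2)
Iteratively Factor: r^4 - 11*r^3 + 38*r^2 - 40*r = (r - 5)*(r^3 - 6*r^2 + 8*r) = r*(r - 5)*(r^2 - 6*r + 8) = r*(r - 5)*(r - 4)*(r - 2)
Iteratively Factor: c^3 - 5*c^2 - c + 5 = (c + 1)*(c^2 - 6*c + 5) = (c - 5)*(c + 1)*(c - 1)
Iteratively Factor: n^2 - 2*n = (n - 2)*(n)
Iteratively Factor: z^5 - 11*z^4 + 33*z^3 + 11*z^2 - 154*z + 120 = (z - 3)*(z^4 - 8*z^3 + 9*z^2 + 38*z - 40) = (z - 5)*(z - 3)*(z^3 - 3*z^2 - 6*z + 8) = (z - 5)*(z - 3)*(z - 1)*(z^2 - 2*z - 8) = (z - 5)*(z - 3)*(z - 1)*(z + 2)*(z - 4)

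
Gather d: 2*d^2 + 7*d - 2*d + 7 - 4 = 2*d^2 + 5*d + 3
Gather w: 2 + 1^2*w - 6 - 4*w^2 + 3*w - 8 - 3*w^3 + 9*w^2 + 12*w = -3*w^3 + 5*w^2 + 16*w - 12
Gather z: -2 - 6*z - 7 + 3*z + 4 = -3*z - 5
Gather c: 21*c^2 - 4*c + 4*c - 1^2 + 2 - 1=21*c^2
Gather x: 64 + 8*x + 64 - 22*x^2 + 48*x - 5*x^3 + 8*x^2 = -5*x^3 - 14*x^2 + 56*x + 128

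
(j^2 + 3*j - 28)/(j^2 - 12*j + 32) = (j + 7)/(j - 8)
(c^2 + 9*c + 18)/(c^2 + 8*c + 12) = (c + 3)/(c + 2)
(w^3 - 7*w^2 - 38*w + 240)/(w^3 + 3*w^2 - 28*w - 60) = (w - 8)/(w + 2)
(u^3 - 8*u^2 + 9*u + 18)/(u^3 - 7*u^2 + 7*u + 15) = (u - 6)/(u - 5)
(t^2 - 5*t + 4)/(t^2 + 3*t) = (t^2 - 5*t + 4)/(t*(t + 3))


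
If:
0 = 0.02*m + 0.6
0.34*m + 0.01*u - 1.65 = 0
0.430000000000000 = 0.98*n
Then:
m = -30.00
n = 0.44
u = 1185.00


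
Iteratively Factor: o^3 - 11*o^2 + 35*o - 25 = (o - 1)*(o^2 - 10*o + 25) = (o - 5)*(o - 1)*(o - 5)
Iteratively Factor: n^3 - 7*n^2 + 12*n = (n)*(n^2 - 7*n + 12) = n*(n - 3)*(n - 4)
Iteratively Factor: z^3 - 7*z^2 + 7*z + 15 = (z - 5)*(z^2 - 2*z - 3) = (z - 5)*(z - 3)*(z + 1)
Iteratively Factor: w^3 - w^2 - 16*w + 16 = (w - 4)*(w^2 + 3*w - 4) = (w - 4)*(w - 1)*(w + 4)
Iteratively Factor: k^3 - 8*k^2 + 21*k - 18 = (k - 3)*(k^2 - 5*k + 6) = (k - 3)*(k - 2)*(k - 3)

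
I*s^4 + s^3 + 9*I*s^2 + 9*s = s*(s - 3*I)*(s + 3*I)*(I*s + 1)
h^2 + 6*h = h*(h + 6)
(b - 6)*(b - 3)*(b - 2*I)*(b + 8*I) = b^4 - 9*b^3 + 6*I*b^3 + 34*b^2 - 54*I*b^2 - 144*b + 108*I*b + 288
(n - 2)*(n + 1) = n^2 - n - 2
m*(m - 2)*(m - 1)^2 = m^4 - 4*m^3 + 5*m^2 - 2*m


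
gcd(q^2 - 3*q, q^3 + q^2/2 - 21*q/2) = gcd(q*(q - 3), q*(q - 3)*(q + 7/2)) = q^2 - 3*q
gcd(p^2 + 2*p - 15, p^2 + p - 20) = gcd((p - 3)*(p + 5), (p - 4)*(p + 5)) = p + 5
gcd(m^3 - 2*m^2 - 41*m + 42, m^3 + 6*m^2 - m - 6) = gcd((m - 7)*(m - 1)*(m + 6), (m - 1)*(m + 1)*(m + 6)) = m^2 + 5*m - 6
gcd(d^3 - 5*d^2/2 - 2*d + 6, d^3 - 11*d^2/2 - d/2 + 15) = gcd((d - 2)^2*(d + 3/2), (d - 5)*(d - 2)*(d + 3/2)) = d^2 - d/2 - 3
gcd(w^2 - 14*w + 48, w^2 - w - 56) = w - 8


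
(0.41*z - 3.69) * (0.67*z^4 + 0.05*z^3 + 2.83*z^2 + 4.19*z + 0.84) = 0.2747*z^5 - 2.4518*z^4 + 0.9758*z^3 - 8.7248*z^2 - 15.1167*z - 3.0996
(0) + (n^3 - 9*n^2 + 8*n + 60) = n^3 - 9*n^2 + 8*n + 60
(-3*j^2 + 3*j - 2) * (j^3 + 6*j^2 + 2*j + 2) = -3*j^5 - 15*j^4 + 10*j^3 - 12*j^2 + 2*j - 4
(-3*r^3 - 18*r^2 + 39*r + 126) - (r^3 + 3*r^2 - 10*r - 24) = -4*r^3 - 21*r^2 + 49*r + 150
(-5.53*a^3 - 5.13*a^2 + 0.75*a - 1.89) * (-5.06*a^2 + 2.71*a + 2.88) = 27.9818*a^5 + 10.9715*a^4 - 33.6237*a^3 - 3.1785*a^2 - 2.9619*a - 5.4432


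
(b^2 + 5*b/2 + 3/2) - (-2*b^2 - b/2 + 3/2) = 3*b^2 + 3*b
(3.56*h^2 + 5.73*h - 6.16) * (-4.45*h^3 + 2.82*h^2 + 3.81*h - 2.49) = -15.842*h^5 - 15.4593*h^4 + 57.1342*h^3 - 4.4043*h^2 - 37.7373*h + 15.3384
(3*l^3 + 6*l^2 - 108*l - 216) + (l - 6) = 3*l^3 + 6*l^2 - 107*l - 222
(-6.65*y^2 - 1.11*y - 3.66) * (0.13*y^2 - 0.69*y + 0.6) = -0.8645*y^4 + 4.4442*y^3 - 3.6999*y^2 + 1.8594*y - 2.196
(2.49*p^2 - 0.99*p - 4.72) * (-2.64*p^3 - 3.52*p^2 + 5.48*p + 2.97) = -6.5736*p^5 - 6.1512*p^4 + 29.5908*p^3 + 18.5845*p^2 - 28.8059*p - 14.0184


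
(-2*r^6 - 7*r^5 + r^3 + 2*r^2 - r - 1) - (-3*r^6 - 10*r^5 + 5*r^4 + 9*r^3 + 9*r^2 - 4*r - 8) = r^6 + 3*r^5 - 5*r^4 - 8*r^3 - 7*r^2 + 3*r + 7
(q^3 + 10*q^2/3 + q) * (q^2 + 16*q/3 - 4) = q^5 + 26*q^4/3 + 133*q^3/9 - 8*q^2 - 4*q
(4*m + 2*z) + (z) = 4*m + 3*z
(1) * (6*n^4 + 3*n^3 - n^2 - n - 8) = 6*n^4 + 3*n^3 - n^2 - n - 8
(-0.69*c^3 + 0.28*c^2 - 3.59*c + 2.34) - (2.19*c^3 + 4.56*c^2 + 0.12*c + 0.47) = -2.88*c^3 - 4.28*c^2 - 3.71*c + 1.87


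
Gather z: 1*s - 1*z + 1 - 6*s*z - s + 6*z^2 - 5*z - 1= 6*z^2 + z*(-6*s - 6)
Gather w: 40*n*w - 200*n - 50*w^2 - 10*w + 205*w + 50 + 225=-200*n - 50*w^2 + w*(40*n + 195) + 275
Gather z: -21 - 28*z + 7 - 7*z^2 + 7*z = -7*z^2 - 21*z - 14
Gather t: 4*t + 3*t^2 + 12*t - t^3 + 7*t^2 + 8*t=-t^3 + 10*t^2 + 24*t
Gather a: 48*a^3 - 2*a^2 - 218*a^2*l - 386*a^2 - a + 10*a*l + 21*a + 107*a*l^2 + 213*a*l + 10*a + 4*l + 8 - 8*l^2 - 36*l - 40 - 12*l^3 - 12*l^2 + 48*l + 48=48*a^3 + a^2*(-218*l - 388) + a*(107*l^2 + 223*l + 30) - 12*l^3 - 20*l^2 + 16*l + 16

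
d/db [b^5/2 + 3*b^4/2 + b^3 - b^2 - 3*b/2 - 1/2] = 5*b^4/2 + 6*b^3 + 3*b^2 - 2*b - 3/2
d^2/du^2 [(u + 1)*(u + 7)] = 2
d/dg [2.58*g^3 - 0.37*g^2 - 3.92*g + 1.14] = 7.74*g^2 - 0.74*g - 3.92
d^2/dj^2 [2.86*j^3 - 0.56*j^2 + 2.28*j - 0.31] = 17.16*j - 1.12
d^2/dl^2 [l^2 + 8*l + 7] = 2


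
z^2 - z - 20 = (z - 5)*(z + 4)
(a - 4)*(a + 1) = a^2 - 3*a - 4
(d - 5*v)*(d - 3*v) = d^2 - 8*d*v + 15*v^2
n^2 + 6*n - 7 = (n - 1)*(n + 7)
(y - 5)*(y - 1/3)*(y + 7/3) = y^3 - 3*y^2 - 97*y/9 + 35/9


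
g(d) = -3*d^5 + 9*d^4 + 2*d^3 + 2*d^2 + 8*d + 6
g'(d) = -15*d^4 + 36*d^3 + 6*d^2 + 4*d + 8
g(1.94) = 88.69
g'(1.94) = 88.72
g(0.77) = 16.61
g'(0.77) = 25.80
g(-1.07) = 13.28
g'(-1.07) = -53.17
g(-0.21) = 4.41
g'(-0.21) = 7.06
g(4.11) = -738.68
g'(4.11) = -1655.00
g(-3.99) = 5193.72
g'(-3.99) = -6000.95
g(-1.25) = 26.35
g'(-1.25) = -94.56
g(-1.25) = 26.35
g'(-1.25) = -94.56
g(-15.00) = 2727336.00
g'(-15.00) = -879577.00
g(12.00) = -556026.00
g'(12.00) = -247912.00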